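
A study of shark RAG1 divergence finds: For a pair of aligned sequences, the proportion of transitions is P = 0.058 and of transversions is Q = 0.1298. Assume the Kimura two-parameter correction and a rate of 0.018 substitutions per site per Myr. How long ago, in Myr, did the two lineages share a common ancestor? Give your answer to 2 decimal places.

6.01

Under the Kimura two-parameter model, d = −½ ln(1 − 2P − Q) − ¼ ln(1 − 2Q).
1 − 2P − Q = 0.7542, giving −½ ln(0.7542) = 0.141049.
1 − 2Q = 0.7404, giving −¼ ln(0.7404) = 0.075141.
d = 0.141049 + 0.075141 = 0.216190.
Under a molecular clock d = 2μt, so t = d/(2μ) = 0.216190 / (2 × 0.018) = 6.01 Myr.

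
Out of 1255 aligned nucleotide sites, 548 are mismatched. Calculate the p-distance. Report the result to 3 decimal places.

0.437

p = 548/1255 = 0.436653… ≈ 0.437 (to 3 d.p.).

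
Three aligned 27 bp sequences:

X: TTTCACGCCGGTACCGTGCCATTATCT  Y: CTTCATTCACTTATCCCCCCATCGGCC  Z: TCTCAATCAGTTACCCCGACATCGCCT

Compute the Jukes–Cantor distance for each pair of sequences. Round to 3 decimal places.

X–Y: 14/27 sites differ → p ≈ 0.518519, d = −0.75 ln(1 − 0.691359) = 0.881682 ≈ 0.882.
X–Z: 11/27 sites differ → p ≈ 0.407407, d = −0.75 ln(1 − 0.543209) = 0.587647 ≈ 0.588.
Y–Z: 9/27 sites differ → p ≈ 0.333333, d = −0.75 ln(1 − 0.444444) = 0.440839 ≈ 0.441.

d(X,Y) = 0.882, d(X,Z) = 0.588, d(Y,Z) = 0.441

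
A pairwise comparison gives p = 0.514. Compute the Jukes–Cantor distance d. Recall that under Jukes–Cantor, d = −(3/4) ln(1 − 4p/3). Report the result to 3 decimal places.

d = −(3/4) ln(1 − 4p/3) = −0.75 ln(1 − 0.685333) = −0.75 ln(0.314667)
  = −0.75 × (-1.156240) = 0.867180 substitutions/site.

0.867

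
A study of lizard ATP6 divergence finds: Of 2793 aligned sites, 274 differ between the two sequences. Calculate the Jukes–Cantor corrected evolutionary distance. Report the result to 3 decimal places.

0.105

p = 274/2793 ≈ 0.098102.
d = −(3/4) ln(1 − 4p/3) = −0.75 ln(1 − 0.130803) = −0.75 ln(0.869197)
  = −0.75 × (-0.140185) = 0.105139 substitutions/site.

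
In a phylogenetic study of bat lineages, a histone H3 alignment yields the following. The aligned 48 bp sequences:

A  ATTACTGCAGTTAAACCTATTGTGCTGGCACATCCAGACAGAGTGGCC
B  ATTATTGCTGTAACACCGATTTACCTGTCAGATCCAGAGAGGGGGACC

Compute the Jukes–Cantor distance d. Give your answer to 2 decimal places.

The sequences differ at 14 of 48 sites, so p = 14/48 ≈ 0.291667.
d = −(3/4) ln(1 − 4p/3) = −0.75 ln(1 − 0.388889) = −0.75 ln(0.611111)
  = −0.75 × (-0.492477) = 0.369358 substitutions/site.

0.37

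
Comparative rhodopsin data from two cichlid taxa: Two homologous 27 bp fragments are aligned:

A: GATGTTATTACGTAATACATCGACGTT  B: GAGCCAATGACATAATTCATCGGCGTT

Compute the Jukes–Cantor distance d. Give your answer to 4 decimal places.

The sequences differ at 8 of 27 sites (3, 4, 5, 6, 9, 12, 17, 23), so p = 8/27 ≈ 0.296296.
d = −(3/4) ln(1 − 4p/3) = −0.75 ln(1 − 0.395061) = −0.75 ln(0.604939)
  = −0.75 × (-0.502628) = 0.376971 substitutions/site.

0.3770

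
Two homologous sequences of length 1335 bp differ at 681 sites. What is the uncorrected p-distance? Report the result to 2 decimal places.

p = 681/1335 = 0.510112… ≈ 0.51 (to 2 d.p.).

0.51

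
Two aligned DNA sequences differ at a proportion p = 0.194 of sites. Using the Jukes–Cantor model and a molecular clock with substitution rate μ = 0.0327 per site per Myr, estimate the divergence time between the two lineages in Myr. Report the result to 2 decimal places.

3.43

d = −(3/4) ln(1 − 4p/3) = −0.75 ln(1 − 0.258667) = −0.75 ln(0.741333)
  = −0.75 × (-0.299305) = 0.224479 substitutions/site.
Under a molecular clock d = 2μt, so t = d/(2μ) = 0.224479 / (2 × 0.0327) = 3.43 Myr.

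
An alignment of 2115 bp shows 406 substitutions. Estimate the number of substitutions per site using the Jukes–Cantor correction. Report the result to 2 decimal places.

0.22

p = 406/2115 ≈ 0.191962.
d = −(3/4) ln(1 − 4p/3) = −0.75 ln(1 − 0.255949) = −0.75 ln(0.744051)
  = −0.75 × (-0.295646) = 0.221735 substitutions/site.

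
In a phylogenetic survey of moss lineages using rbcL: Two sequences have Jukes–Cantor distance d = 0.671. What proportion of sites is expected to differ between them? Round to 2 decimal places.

0.44

p = (3/4)(1 − e^(−4d/3)) = 0.75 × (1 − e^(-0.894667)) = 0.75 × (1 − 0.408744) = 0.443442.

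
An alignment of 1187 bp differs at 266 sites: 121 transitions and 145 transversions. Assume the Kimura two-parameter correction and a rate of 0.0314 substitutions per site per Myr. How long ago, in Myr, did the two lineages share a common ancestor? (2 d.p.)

P = 121/1187 ≈ 0.101938 and Q = 145/1187 ≈ 0.122157.
Under the Kimura two-parameter model, d = −½ ln(1 − 2P − Q) − ¼ ln(1 − 2Q).
1 − 2P − Q = 0.673967, giving −½ ln(0.673967) = 0.197287.
1 − 2Q = 0.755686, giving −¼ ln(0.755686) = 0.070032.
d = 0.197287 + 0.070032 = 0.267319.
Under a molecular clock d = 2μt, so t = d/(2μ) = 0.267319 / (2 × 0.0314) = 4.26 Myr.

4.26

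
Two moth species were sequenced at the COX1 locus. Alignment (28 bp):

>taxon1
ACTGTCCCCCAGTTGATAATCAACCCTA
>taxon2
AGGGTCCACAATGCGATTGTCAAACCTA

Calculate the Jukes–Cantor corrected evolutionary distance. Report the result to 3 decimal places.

0.485

The sequences differ at 10 of 28 sites (2, 3, 8, 10, 12, 13, 14, 18, 19, 24), so p = 10/28 ≈ 0.357143.
d = −(3/4) ln(1 − 4p/3) = −0.75 ln(1 − 0.476191) = −0.75 ln(0.523809)
  = −0.75 × (-0.646628) = 0.484971 substitutions/site.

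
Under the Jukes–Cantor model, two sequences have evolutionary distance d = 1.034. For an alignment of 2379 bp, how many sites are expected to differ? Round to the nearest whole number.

Invert JC69: p = (3/4)(1 − e^(−4d/3)) = 0.75 × (1 − e^(-1.378667)) = 0.75 × (1 − 0.251914) = 0.561065.
Expected differing sites = pL ≈ 0.561065 × 2379 = 1334.773635 ≈ 1335.

1335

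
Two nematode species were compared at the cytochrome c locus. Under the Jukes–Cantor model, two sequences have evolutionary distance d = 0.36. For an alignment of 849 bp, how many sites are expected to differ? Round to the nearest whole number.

243

Invert JC69: p = (3/4)(1 − e^(−4d/3)) = 0.75 × (1 − e^(-0.48)) = 0.75 × (1 − 0.618783) = 0.285913.
Expected differing sites = pL ≈ 0.285913 × 849 = 242.740137 ≈ 243.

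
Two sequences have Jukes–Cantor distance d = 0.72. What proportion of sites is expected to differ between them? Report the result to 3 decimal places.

0.463

p = (3/4)(1 − e^(−4d/3)) = 0.75 × (1 − e^(-0.96)) = 0.75 × (1 − 0.382893) = 0.462830.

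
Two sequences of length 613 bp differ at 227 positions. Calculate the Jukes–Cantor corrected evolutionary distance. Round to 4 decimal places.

p = 227/613 ≈ 0.37031.
d = −(3/4) ln(1 − 4p/3) = −0.75 ln(1 − 0.493747) = −0.75 ln(0.506253)
  = −0.75 × (-0.680719) = 0.510539 substitutions/site.

0.5105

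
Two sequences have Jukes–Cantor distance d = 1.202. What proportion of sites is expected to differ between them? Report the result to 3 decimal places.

0.599

p = (3/4)(1 − e^(−4d/3)) = 0.75 × (1 − e^(-1.602667)) = 0.75 × (1 − 0.201359) = 0.598981.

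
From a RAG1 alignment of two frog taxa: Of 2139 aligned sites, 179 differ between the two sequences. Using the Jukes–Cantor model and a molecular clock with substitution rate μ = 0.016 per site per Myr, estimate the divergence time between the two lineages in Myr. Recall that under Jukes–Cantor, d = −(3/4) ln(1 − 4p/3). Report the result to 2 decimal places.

p = 179/2139 ≈ 0.083684.
d = −(3/4) ln(1 − 4p/3) = −0.75 ln(1 − 0.111579) = −0.75 ln(0.888421)
  = −0.75 × (-0.118310) = 0.088733 substitutions/site.
Under a molecular clock d = 2μt, so t = d/(2μ) = 0.088733 / (2 × 0.016) = 2.77 Myr.

2.77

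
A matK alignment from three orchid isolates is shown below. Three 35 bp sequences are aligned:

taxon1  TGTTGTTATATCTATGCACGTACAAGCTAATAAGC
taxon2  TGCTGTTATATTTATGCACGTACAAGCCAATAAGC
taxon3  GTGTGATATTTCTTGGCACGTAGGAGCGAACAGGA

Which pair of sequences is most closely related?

taxon1 and taxon2

taxon1–taxon2: 3/35 differ, p = 0.086, d = 0.091.
taxon1–taxon3: 13/35 differ, p = 0.371, d = 0.513.
taxon2–taxon3: 14/35 differ, p = 0.400, d = 0.572.
The smallest distance is between taxon1 and taxon2.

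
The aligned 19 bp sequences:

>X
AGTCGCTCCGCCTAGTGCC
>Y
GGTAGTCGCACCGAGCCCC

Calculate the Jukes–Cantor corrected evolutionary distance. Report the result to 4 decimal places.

The sequences differ at 9 of 19 sites (1, 4, 6, 7, 8, 10, 13, 16, 17), so p = 9/19 ≈ 0.473684.
d = −(3/4) ln(1 − 4p/3) = −0.75 ln(1 − 0.631579) = −0.75 ln(0.368421)
  = −0.75 × (-0.998529) = 0.748897 substitutions/site.

0.7489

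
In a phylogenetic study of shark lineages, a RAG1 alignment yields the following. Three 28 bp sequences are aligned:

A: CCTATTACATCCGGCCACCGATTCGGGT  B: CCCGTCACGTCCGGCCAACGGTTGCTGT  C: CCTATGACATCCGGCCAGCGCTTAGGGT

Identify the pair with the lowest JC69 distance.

A and C

A–B: 9/28 differ, p = 0.321, d = 0.420.
A–C: 4/28 differ, p = 0.143, d = 0.158.
B–C: 9/28 differ, p = 0.321, d = 0.420.
The smallest distance is between A and C.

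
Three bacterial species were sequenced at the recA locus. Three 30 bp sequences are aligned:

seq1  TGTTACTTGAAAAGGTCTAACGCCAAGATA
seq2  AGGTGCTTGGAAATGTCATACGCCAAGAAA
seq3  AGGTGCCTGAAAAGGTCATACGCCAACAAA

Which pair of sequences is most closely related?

seq1–seq2: 8/30 differ, p = 0.267, d = 0.330.
seq1–seq3: 8/30 differ, p = 0.267, d = 0.330.
seq2–seq3: 4/30 differ, p = 0.133, d = 0.147.
The smallest distance is between seq2 and seq3.

seq2 and seq3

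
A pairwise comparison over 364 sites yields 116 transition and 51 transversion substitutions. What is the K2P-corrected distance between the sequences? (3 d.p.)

P = 116/364 ≈ 0.318681 and Q = 51/364 ≈ 0.14011.
Under the Kimura two-parameter model, d = −½ ln(1 − 2P − Q) − ¼ ln(1 − 2Q).
1 − 2P − Q = 0.222528, giving −½ ln(0.222528) = 0.751351.
1 − 2Q = 0.71978, giving −¼ ln(0.71978) = 0.082202.
d = 0.751351 + 0.082202 = 0.833553.

0.834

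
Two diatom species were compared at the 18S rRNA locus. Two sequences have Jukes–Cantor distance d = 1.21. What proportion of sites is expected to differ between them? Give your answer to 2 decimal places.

0.60

p = (3/4)(1 − e^(−4d/3)) = 0.75 × (1 − e^(-1.613333)) = 0.75 × (1 − 0.199222) = 0.600584.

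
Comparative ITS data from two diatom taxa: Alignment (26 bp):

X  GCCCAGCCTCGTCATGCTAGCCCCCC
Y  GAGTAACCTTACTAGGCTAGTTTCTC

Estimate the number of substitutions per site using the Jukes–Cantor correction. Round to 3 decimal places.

The sequences differ at 13 of 26 sites, so p = 13/26 = 0.5.
d = −(3/4) ln(1 − 4p/3) = −0.75 ln(1 − 0.666667) = −0.75 ln(0.333333)
  = −0.75 × (-1.098613) = 0.823960 substitutions/site.

0.824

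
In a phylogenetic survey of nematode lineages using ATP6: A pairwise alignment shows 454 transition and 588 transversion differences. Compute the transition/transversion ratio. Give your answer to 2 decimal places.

R = 454/588 = 0.772108… ≈ 0.77 (to 2 d.p.).

0.77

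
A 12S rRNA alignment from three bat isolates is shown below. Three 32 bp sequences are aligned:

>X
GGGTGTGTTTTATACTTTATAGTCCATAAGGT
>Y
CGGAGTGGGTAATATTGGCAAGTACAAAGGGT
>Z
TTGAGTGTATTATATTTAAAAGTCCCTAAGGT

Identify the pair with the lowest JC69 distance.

X and Z

X–Y: 13/32 differ, p = 0.406, d = 0.585.
X–Z: 8/32 differ, p = 0.250, d = 0.304.
Y–Z: 12/32 differ, p = 0.375, d = 0.520.
The smallest distance is between X and Z.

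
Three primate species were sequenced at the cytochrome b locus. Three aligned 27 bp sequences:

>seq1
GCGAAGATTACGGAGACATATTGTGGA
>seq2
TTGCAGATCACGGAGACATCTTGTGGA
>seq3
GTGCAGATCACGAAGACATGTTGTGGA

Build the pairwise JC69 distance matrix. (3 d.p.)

seq1–seq2: 5/27 sites differ → p ≈ 0.185185, d = −0.75 ln(1 − 0.246913) = 0.212681 ≈ 0.213.
seq1–seq3: 5/27 sites differ → p ≈ 0.185185, d = −0.75 ln(1 − 0.246913) = 0.212681 ≈ 0.213.
seq2–seq3: 3/27 sites differ → p ≈ 0.111111, d = −0.75 ln(1 − 0.148148) = 0.120257 ≈ 0.120.

d(seq1,seq2) = 0.213, d(seq1,seq3) = 0.213, d(seq2,seq3) = 0.120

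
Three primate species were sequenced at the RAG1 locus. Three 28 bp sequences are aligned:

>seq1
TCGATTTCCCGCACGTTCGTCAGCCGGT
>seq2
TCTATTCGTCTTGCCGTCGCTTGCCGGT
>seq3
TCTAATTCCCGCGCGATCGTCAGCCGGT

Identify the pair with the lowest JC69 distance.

seq1 and seq3

seq1–seq2: 12/28 differ, p = 0.429, d = 0.635.
seq1–seq3: 4/28 differ, p = 0.143, d = 0.158.
seq2–seq3: 11/28 differ, p = 0.393, d = 0.556.
The smallest distance is between seq1 and seq3.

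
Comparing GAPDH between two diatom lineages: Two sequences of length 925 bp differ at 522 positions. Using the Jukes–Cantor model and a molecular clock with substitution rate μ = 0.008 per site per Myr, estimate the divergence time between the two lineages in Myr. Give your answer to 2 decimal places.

p = 522/925 ≈ 0.564324.
d = −(3/4) ln(1 − 4p/3) = −0.75 ln(1 − 0.752432) = −0.75 ln(0.247568)
  = −0.75 × (-1.396070) = 1.047053 substitutions/site.
Under a molecular clock d = 2μt, so t = d/(2μ) = 1.047053 / (2 × 0.008) = 65.44 Myr.

65.44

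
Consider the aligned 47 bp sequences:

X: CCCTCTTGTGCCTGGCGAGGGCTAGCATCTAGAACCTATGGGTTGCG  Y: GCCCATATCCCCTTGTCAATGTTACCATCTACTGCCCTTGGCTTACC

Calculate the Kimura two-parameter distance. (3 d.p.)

Of 47 sites, 8 differences are transitions and 14 are transversions, so P = 8/47 ≈ 0.170213 and Q = 14/47 ≈ 0.297872.
Under the Kimura two-parameter model, d = −½ ln(1 − 2P − Q) − ¼ ln(1 − 2Q).
1 − 2P − Q = 0.361702, giving −½ ln(0.361702) = 0.508467.
1 − 2Q = 0.404256, giving −¼ ln(0.404256) = 0.226427.
d = 0.508467 + 0.226427 = 0.734894.

0.735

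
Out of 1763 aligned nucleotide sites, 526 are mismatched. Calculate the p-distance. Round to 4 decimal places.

p = 526/1763 = 0.298355… ≈ 0.2984 (to 4 d.p.).

0.2984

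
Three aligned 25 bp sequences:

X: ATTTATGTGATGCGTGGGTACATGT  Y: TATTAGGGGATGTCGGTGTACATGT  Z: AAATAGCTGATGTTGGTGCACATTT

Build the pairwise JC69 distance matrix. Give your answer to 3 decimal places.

X–Y: 8/25 sites differ → p = 0.32, d = −0.75 ln(1 − 0.426667) = 0.417216 ≈ 0.417.
X–Z: 10/25 sites differ → p = 0.4, d = −0.75 ln(1 − 0.533333) = 0.571605 ≈ 0.572.
Y–Z: 7/25 sites differ → p = 0.28, d = −0.75 ln(1 − 0.373333) = 0.350505 ≈ 0.351.

d(X,Y) = 0.417, d(X,Z) = 0.572, d(Y,Z) = 0.351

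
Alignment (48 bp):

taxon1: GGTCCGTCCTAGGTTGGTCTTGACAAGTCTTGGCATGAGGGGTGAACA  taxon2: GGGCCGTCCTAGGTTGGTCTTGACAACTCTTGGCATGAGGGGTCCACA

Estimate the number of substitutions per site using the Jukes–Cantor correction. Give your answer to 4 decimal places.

0.0883

The sequences differ at 4 of 48 sites (3, 27, 44, 45), so p = 4/48 ≈ 0.083333.
d = −(3/4) ln(1 − 4p/3) = −0.75 ln(1 − 0.111111) = −0.75 ln(0.888889)
  = −0.75 × (-0.117783) = 0.088337 substitutions/site.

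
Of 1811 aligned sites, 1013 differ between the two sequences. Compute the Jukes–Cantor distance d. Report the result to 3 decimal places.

1.027

p = 1013/1811 ≈ 0.559359.
d = −(3/4) ln(1 − 4p/3) = −0.75 ln(1 − 0.745812) = −0.75 ln(0.254188)
  = −0.75 × (-1.369681) = 1.027261 substitutions/site.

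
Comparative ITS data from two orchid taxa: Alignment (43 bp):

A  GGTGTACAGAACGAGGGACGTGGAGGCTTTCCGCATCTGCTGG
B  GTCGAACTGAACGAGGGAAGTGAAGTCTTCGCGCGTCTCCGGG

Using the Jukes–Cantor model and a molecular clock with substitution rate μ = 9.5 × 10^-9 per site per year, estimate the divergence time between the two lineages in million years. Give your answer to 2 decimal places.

The sequences differ at 12 of 43 sites, so p = 12/43 ≈ 0.27907.
d = −(3/4) ln(1 − 4p/3) = −0.75 ln(1 − 0.372093) = −0.75 ln(0.627907)
  = −0.75 × (-0.465363) = 0.349022 substitutions/site.
Under a molecular clock d = 2μt, so t = d/(2μ) = 0.349022 / (2 × 9.5 × 10^-9) = 18.37 million years.

18.37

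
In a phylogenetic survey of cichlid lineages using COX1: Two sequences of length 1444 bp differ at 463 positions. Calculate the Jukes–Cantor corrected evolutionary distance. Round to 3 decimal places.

p = 463/1444 ≈ 0.320637.
d = −(3/4) ln(1 − 4p/3) = −0.75 ln(1 − 0.427516) = −0.75 ln(0.572484)
  = −0.75 × (-0.557770) = 0.418328 substitutions/site.

0.418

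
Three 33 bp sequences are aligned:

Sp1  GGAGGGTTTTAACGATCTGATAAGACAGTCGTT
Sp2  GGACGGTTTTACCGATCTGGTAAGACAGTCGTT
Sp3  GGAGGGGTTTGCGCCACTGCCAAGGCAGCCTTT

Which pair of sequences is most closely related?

Sp1–Sp2: 3/33 differ, p = 0.091, d = 0.097.
Sp1–Sp3: 12/33 differ, p = 0.364, d = 0.497.
Sp2–Sp3: 12/33 differ, p = 0.364, d = 0.497.
The smallest distance is between Sp1 and Sp2.

Sp1 and Sp2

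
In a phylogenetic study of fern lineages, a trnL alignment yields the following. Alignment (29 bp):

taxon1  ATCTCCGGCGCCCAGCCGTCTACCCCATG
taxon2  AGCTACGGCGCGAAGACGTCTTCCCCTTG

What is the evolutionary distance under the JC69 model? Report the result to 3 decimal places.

The sequences differ at 7 of 29 sites (2, 5, 12, 13, 16, 22, 27), so p = 7/29 ≈ 0.241379.
d = −(3/4) ln(1 − 4p/3) = −0.75 ln(1 − 0.321839) = −0.75 ln(0.678161)
  = −0.75 × (-0.388371) = 0.291278 substitutions/site.

0.291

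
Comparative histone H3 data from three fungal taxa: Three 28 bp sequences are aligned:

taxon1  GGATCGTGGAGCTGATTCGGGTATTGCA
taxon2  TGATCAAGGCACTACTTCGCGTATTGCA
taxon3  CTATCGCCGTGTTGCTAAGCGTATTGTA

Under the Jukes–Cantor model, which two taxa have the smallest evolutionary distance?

taxon1 and taxon2

taxon1–taxon2: 8/28 differ, p = 0.286, d = 0.360.
taxon1–taxon3: 11/28 differ, p = 0.393, d = 0.556.
taxon2–taxon3: 12/28 differ, p = 0.429, d = 0.635.
The smallest distance is between taxon1 and taxon2.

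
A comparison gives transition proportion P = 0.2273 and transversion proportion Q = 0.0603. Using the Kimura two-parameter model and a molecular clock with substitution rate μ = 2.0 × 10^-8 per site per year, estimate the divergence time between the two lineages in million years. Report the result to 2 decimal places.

Under the Kimura two-parameter model, d = −½ ln(1 − 2P − Q) − ¼ ln(1 − 2Q).
1 − 2P − Q = 0.4851, giving −½ ln(0.4851) = 0.361700.
1 − 2Q = 0.8794, giving −¼ ln(0.8794) = 0.032129.
d = 0.361700 + 0.032129 = 0.393829.
Under a molecular clock d = 2μt, so t = d/(2μ) = 0.393829 / (2 × 2.0 × 10^-8) = 9.85 million years.

9.85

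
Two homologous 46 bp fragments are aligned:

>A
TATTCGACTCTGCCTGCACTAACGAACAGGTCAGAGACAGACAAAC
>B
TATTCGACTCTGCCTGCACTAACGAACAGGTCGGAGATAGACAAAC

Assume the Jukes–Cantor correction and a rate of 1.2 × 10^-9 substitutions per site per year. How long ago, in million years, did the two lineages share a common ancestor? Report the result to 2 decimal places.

The sequences differ at 2 of 46 sites (33, 38), so p = 2/46 ≈ 0.043478.
d = −(3/4) ln(1 − 4p/3) = −0.75 ln(1 − 0.057971) = −0.75 ln(0.942029)
  = −0.75 × (-0.059719) = 0.044789 substitutions/site.
Under a molecular clock d = 2μt, so t = d/(2μ) = 0.044789 / (2 × 1.2 × 10^-9) = 18.66 million years.

18.66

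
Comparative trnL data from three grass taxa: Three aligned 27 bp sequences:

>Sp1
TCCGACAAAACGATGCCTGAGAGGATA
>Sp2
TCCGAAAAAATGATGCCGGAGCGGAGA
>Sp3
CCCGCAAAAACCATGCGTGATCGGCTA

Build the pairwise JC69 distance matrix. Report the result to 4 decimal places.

Sp1–Sp2: 5/27 sites differ → p ≈ 0.185185, d = −0.75 ln(1 − 0.246913) = 0.212681 ≈ 0.2127.
Sp1–Sp3: 8/27 sites differ → p ≈ 0.296296, d = −0.75 ln(1 − 0.395061) = 0.376971 ≈ 0.3770.
Sp2–Sp3: 9/27 sites differ → p ≈ 0.333333, d = −0.75 ln(1 − 0.444444) = 0.440839 ≈ 0.4408.

d(Sp1,Sp2) = 0.2127, d(Sp1,Sp3) = 0.3770, d(Sp2,Sp3) = 0.4408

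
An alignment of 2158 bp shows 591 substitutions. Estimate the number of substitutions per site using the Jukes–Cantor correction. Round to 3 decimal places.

0.341

p = 591/2158 ≈ 0.273865.
d = −(3/4) ln(1 − 4p/3) = −0.75 ln(1 − 0.365153) = −0.75 ln(0.634847)
  = −0.75 × (-0.454371) = 0.340778 substitutions/site.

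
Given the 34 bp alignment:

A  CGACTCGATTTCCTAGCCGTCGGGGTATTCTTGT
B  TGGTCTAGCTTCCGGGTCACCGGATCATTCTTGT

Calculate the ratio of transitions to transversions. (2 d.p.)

7.00

Transitions are A↔G and C↔T; transversions are all other mismatches.
Transitions: 14. Transversions: 2.
R = 14/2 = 7.00.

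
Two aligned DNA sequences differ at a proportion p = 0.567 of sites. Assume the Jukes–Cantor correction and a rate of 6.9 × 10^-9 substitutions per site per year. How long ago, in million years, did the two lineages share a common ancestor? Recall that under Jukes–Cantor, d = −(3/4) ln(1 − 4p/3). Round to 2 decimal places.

76.66

d = −(3/4) ln(1 − 4p/3) = −0.75 ln(1 − 0.756) = −0.75 ln(0.244)
  = −0.75 × (-1.410587) = 1.057940 substitutions/site.
Under a molecular clock d = 2μt, so t = d/(2μ) = 1.057940 / (2 × 6.9 × 10^-9) = 76.66 million years.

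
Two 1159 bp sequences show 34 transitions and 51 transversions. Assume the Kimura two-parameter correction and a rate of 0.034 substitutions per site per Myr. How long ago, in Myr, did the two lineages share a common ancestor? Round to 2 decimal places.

P = 34/1159 ≈ 0.029336 and Q = 51/1159 ≈ 0.044003.
Under the Kimura two-parameter model, d = −½ ln(1 − 2P − Q) − ¼ ln(1 − 2Q).
1 − 2P − Q = 0.897325, giving −½ ln(0.897325) = 0.054169.
1 − 2Q = 0.911994, giving −¼ ln(0.911994) = 0.023030.
d = 0.054169 + 0.023030 = 0.077199.
Under a molecular clock d = 2μt, so t = d/(2μ) = 0.077199 / (2 × 0.034) = 1.14 Myr.

1.14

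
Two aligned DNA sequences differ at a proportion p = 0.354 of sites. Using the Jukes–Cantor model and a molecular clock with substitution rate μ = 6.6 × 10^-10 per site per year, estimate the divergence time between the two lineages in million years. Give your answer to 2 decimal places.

d = −(3/4) ln(1 − 4p/3) = −0.75 ln(1 − 0.472) = −0.75 ln(0.528)
  = −0.75 × (-0.638659) = 0.478994 substitutions/site.
Under a molecular clock d = 2μt, so t = d/(2μ) = 0.478994 / (2 × 6.6 × 10^-10) = 362.87 million years.

362.87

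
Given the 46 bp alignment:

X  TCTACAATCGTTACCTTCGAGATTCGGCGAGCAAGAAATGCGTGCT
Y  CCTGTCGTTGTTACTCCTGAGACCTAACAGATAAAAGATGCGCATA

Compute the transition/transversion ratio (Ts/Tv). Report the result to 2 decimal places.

Transitions are A↔G and C↔T; transversions are all other mismatches.
Transitions: 23. Transversions: 2.
R = 23/2 = 11.50.

11.50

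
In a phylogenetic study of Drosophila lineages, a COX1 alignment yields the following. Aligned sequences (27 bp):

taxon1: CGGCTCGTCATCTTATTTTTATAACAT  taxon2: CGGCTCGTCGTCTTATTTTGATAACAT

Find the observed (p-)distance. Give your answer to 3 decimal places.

0.074

The sequences differ at 2 of 27 positions (sites 10, 20).
p = 2/27 = 0.074074… ≈ 0.074 (to 3 d.p.).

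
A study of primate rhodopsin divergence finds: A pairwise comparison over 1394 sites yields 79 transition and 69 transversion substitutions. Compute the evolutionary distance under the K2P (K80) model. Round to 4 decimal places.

0.1149

P = 79/1394 ≈ 0.056671 and Q = 69/1394 ≈ 0.049498.
Under the Kimura two-parameter model, d = −½ ln(1 − 2P − Q) − ¼ ln(1 − 2Q).
1 − 2P − Q = 0.83716, giving −½ ln(0.83716) = 0.088870.
1 − 2Q = 0.901004, giving −¼ ln(0.901004) = 0.026061.
d = 0.088870 + 0.026061 = 0.114931.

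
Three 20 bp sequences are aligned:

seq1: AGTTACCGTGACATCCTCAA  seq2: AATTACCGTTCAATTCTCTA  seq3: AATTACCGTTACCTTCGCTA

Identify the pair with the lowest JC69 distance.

seq2 and seq3

seq1–seq2: 6/20 differ, p = 0.300, d = 0.383.
seq1–seq3: 6/20 differ, p = 0.300, d = 0.383.
seq2–seq3: 4/20 differ, p = 0.200, d = 0.233.
The smallest distance is between seq2 and seq3.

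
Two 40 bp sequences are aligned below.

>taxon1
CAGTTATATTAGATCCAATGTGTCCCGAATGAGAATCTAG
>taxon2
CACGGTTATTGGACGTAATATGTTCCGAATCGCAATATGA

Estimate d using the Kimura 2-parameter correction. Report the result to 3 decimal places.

Of 40 sites, 8 differences are transitions and 8 are transversions, so P = 8/40 = 0.2 and Q = 8/40 = 0.2.
Under the Kimura two-parameter model, d = −½ ln(1 − 2P − Q) − ¼ ln(1 − 2Q).
1 − 2P − Q = 0.4, giving −½ ln(0.4) = 0.458145.
1 − 2Q = 0.6, giving −¼ ln(0.6) = 0.127706.
d = 0.458145 + 0.127706 = 0.585851.

0.586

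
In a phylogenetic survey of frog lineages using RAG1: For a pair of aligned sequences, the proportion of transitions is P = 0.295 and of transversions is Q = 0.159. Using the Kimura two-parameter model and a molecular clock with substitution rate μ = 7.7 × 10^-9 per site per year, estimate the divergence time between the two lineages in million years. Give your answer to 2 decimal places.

Under the Kimura two-parameter model, d = −½ ln(1 − 2P − Q) − ¼ ln(1 − 2Q).
1 − 2P − Q = 0.251, giving −½ ln(0.251) = 0.691151.
1 − 2Q = 0.682, giving −¼ ln(0.682) = 0.095681.
d = 0.691151 + 0.095681 = 0.786832.
Under a molecular clock d = 2μt, so t = d/(2μ) = 0.786832 / (2 × 7.7 × 10^-9) = 51.09 million years.

51.09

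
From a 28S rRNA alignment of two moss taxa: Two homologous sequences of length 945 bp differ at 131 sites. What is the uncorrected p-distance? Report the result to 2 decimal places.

p = 131/945 = 0.138624… ≈ 0.14 (to 2 d.p.).

0.14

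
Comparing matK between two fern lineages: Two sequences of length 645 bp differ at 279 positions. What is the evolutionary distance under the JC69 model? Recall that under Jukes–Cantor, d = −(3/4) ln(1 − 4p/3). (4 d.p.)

0.6448

p = 279/645 ≈ 0.432558.
d = −(3/4) ln(1 − 4p/3) = −0.75 ln(1 − 0.576744) = −0.75 ln(0.423256)
  = −0.75 × (-0.859778) = 0.644834 substitutions/site.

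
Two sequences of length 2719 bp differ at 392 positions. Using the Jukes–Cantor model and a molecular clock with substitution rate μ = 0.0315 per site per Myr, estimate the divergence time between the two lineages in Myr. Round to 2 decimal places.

p = 392/2719 ≈ 0.144171.
d = −(3/4) ln(1 − 4p/3) = −0.75 ln(1 − 0.192228) = −0.75 ln(0.807772)
  = −0.75 × (-0.213475) = 0.160106 substitutions/site.
Under a molecular clock d = 2μt, so t = d/(2μ) = 0.160106 / (2 × 0.0315) = 2.54 Myr.

2.54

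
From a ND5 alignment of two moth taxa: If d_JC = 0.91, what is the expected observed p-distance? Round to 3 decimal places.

p = (3/4)(1 − e^(−4d/3)) = 0.75 × (1 − e^(-1.213333)) = 0.75 × (1 − 0.297205) = 0.527096.

0.527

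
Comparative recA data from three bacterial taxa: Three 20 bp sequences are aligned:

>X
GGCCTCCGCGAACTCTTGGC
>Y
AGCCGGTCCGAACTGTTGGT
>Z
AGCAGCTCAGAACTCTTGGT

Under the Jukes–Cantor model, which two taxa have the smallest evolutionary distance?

X–Y: 7/20 differ, p = 0.350, d = 0.471.
X–Z: 7/20 differ, p = 0.350, d = 0.471.
Y–Z: 4/20 differ, p = 0.200, d = 0.233.
The smallest distance is between Y and Z.

Y and Z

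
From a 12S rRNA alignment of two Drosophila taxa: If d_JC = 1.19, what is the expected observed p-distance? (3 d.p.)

p = (3/4)(1 − e^(−4d/3)) = 0.75 × (1 − e^(-1.586667)) = 0.75 × (1 − 0.204606) = 0.596546.

0.597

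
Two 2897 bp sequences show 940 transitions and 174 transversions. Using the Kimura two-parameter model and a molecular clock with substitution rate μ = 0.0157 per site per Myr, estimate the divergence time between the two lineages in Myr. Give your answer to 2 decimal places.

P = 940/2897 ≈ 0.324474 and Q = 174/2897 ≈ 0.060062.
Under the Kimura two-parameter model, d = −½ ln(1 − 2P − Q) − ¼ ln(1 − 2Q).
1 − 2P − Q = 0.29099, giving −½ ln(0.29099) = 0.617233.
1 − 2Q = 0.879876, giving −¼ ln(0.879876) = 0.031994.
d = 0.617233 + 0.031994 = 0.649227.
Under a molecular clock d = 2μt, so t = d/(2μ) = 0.649227 / (2 × 0.0157) = 20.68 Myr.

20.68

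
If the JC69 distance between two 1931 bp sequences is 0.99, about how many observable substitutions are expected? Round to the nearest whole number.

1061

Invert JC69: p = (3/4)(1 − e^(−4d/3)) = 0.75 × (1 − e^(-1.32)) = 0.75 × (1 − 0.267135) = 0.549649.
Expected differing sites = pL ≈ 0.549649 × 1931 = 1061.372219 ≈ 1061.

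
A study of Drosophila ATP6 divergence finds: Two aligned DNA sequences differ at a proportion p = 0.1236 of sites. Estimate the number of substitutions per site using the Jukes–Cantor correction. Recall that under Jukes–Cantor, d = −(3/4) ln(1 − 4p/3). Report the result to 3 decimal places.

d = −(3/4) ln(1 − 4p/3) = −0.75 ln(1 − 0.1648) = −0.75 ln(0.8352)
  = −0.75 × (-0.180084) = 0.135063 substitutions/site.

0.135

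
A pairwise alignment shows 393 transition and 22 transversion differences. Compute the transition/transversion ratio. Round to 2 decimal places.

17.86

R = 393/22 = 17.863636… ≈ 17.86 (to 2 d.p.).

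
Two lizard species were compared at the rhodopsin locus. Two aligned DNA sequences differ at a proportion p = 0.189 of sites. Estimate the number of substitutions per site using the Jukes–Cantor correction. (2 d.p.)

d = −(3/4) ln(1 − 4p/3) = −0.75 ln(1 − 0.252) = −0.75 ln(0.748)
  = −0.75 × (-0.290352) = 0.217764 substitutions/site.

0.22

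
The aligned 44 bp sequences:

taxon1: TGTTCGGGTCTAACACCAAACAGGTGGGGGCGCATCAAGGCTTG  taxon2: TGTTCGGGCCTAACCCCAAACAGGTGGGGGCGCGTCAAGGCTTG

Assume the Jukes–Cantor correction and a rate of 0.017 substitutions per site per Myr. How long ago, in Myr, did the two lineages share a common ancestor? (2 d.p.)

2.10

The sequences differ at 3 of 44 sites (9, 15, 34), so p = 3/44 ≈ 0.068182.
d = −(3/4) ln(1 − 4p/3) = −0.75 ln(1 − 0.090909) = −0.75 ln(0.909091)
  = −0.75 × (-0.095310) = 0.071483 substitutions/site.
Under a molecular clock d = 2μt, so t = d/(2μ) = 0.071483 / (2 × 0.017) = 2.10 Myr.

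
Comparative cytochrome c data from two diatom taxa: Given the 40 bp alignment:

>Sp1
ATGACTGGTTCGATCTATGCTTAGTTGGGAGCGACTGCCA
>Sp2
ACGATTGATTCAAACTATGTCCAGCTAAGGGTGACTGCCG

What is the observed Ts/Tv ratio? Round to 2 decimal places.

13.00

Transitions are A↔G and C↔T; transversions are all other mismatches.
Transitions: 13. Transversions: 1.
R = 13/1 = 13.00.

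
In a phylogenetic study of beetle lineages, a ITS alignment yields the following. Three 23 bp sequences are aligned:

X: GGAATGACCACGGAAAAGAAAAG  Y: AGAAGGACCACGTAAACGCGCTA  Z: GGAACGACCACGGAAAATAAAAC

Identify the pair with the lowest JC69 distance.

X–Y: 9/23 differ, p = 0.391, d = 0.553.
X–Z: 3/23 differ, p = 0.130, d = 0.143.
Y–Z: 10/23 differ, p = 0.435, d = 0.650.
The smallest distance is between X and Z.

X and Z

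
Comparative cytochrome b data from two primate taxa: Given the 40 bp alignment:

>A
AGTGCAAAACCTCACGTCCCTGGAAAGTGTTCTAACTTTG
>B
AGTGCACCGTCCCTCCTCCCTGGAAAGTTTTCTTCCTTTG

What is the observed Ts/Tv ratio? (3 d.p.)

0.429

Transitions are A↔G and C↔T; transversions are all other mismatches.
Transitions: 3. Transversions: 7.
R = 3/7 = 0.428571… ≈ 0.429 (to 3 d.p.).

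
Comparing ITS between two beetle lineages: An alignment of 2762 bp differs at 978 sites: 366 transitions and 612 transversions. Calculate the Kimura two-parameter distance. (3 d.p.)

P = 366/2762 ≈ 0.132513 and Q = 612/2762 ≈ 0.221579.
Under the Kimura two-parameter model, d = −½ ln(1 − 2P − Q) − ¼ ln(1 − 2Q).
1 − 2P − Q = 0.513395, giving −½ ln(0.513395) = 0.333355.
1 − 2Q = 0.556842, giving −¼ ln(0.556842) = 0.146368.
d = 0.333355 + 0.146368 = 0.479723.

0.480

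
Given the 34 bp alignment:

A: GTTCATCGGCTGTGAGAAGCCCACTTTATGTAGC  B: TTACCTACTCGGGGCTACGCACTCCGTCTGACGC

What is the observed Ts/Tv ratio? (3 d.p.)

0.059

Transitions are A↔G and C↔T; transversions are all other mismatches.
Transitions: 1. Transversions: 17.
R = 1/17 = 0.058823… ≈ 0.059 (to 3 d.p.).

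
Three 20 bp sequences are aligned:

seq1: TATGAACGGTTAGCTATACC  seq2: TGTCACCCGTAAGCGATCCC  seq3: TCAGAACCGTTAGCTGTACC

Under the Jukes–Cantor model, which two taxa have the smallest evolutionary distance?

seq1 and seq3

seq1–seq2: 7/20 differ, p = 0.350, d = 0.471.
seq1–seq3: 4/20 differ, p = 0.200, d = 0.233.
seq2–seq3: 8/20 differ, p = 0.400, d = 0.572.
The smallest distance is between seq1 and seq3.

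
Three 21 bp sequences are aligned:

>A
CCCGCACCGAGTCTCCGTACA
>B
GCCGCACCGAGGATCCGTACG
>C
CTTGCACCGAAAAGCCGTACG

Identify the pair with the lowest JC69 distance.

A–B: 4/21 differ, p = 0.190, d = 0.220.
A–C: 7/21 differ, p = 0.333, d = 0.441.
B–C: 6/21 differ, p = 0.286, d = 0.360.
The smallest distance is between A and B.

A and B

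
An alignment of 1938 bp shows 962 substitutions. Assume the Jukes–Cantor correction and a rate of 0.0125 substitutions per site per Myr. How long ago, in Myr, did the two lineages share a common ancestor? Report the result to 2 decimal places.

32.53

p = 962/1938 ≈ 0.496388.
d = −(3/4) ln(1 − 4p/3) = −0.75 ln(1 − 0.661851) = −0.75 ln(0.338149)
  = −0.75 × (-1.084269) = 0.813202 substitutions/site.
Under a molecular clock d = 2μt, so t = d/(2μ) = 0.813202 / (2 × 0.0125) = 32.53 Myr.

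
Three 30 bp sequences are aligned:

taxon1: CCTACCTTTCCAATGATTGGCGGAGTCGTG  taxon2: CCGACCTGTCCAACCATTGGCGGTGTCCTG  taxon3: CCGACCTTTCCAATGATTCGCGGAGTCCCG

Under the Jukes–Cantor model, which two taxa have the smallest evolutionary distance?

taxon1–taxon2: 6/30 differ, p = 0.200, d = 0.233.
taxon1–taxon3: 4/30 differ, p = 0.133, d = 0.147.
taxon2–taxon3: 6/30 differ, p = 0.200, d = 0.233.
The smallest distance is between taxon1 and taxon3.

taxon1 and taxon3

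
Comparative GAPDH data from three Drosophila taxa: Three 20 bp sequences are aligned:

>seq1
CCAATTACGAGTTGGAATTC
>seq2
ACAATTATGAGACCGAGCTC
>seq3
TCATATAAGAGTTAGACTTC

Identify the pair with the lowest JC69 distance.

seq1–seq2: 7/20 differ, p = 0.350, d = 0.471.
seq1–seq3: 6/20 differ, p = 0.300, d = 0.383.
seq2–seq3: 9/20 differ, p = 0.450, d = 0.687.
The smallest distance is between seq1 and seq3.

seq1 and seq3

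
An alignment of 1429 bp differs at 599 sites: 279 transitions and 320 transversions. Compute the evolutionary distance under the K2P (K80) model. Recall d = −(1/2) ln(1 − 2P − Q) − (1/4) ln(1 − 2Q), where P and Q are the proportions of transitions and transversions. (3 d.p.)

0.625

P = 279/1429 ≈ 0.195241 and Q = 320/1429 ≈ 0.223933.
Under the Kimura two-parameter model, d = −½ ln(1 − 2P − Q) − ¼ ln(1 − 2Q).
1 − 2P − Q = 0.385585, giving −½ ln(0.385585) = 0.476497.
1 − 2Q = 0.552134, giving −¼ ln(0.552134) = 0.148491.
d = 0.476497 + 0.148491 = 0.624988.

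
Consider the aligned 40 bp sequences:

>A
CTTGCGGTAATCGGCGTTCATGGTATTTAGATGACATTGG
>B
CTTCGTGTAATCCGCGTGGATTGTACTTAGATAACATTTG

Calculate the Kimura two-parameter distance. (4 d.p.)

Of 40 sites, 2 differences are transitions and 8 are transversions, so P = 2/40 = 0.05 and Q = 8/40 = 0.2.
Under the Kimura two-parameter model, d = −½ ln(1 − 2P − Q) − ¼ ln(1 − 2Q).
1 − 2P − Q = 0.7, giving −½ ln(0.7) = 0.178337.
1 − 2Q = 0.6, giving −¼ ln(0.6) = 0.127706.
d = 0.178337 + 0.127706 = 0.306043.

0.3060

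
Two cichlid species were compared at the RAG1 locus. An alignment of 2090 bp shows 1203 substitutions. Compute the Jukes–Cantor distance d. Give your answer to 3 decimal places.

1.094

p = 1203/2090 ≈ 0.575598.
d = −(3/4) ln(1 − 4p/3) = −0.75 ln(1 − 0.767464) = −0.75 ln(0.232536)
  = −0.75 × (-1.458710) = 1.094033 substitutions/site.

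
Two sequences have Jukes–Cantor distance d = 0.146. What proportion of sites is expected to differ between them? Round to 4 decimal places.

p = (3/4)(1 − e^(−4d/3)) = 0.75 × (1 − e^(-0.194667)) = 0.75 × (1 − 0.823109) = 0.132668.

0.1327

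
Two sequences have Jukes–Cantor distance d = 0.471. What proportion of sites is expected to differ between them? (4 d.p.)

0.3498

p = (3/4)(1 − e^(−4d/3)) = 0.75 × (1 − e^(-0.628)) = 0.75 × (1 − 0.533658) = 0.349757.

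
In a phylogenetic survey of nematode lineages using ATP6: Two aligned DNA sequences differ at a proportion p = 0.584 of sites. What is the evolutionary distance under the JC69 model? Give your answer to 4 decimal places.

1.1311

d = −(3/4) ln(1 − 4p/3) = −0.75 ln(1 − 0.778667) = −0.75 ln(0.221333)
  = −0.75 × (-1.508087) = 1.131065 substitutions/site.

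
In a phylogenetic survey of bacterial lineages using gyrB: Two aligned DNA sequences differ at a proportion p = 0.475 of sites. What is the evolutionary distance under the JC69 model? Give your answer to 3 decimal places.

d = −(3/4) ln(1 − 4p/3) = −0.75 ln(1 − 0.633333) = −0.75 ln(0.366667)
  = −0.75 × (-1.003301) = 0.752476 substitutions/site.

0.752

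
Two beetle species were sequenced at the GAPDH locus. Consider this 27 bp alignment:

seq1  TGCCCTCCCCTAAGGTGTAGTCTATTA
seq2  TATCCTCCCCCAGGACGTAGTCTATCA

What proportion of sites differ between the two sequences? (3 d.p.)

The sequences differ at 7 of 27 positions (sites 2, 3, 11, 13, 15, 16, 26).
p = 7/27 = 0.259259… ≈ 0.259 (to 3 d.p.).

0.259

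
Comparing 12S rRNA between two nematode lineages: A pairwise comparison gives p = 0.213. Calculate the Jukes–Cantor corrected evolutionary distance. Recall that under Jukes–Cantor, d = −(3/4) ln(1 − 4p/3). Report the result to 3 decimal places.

0.251

d = −(3/4) ln(1 − 4p/3) = −0.75 ln(1 − 0.284) = −0.75 ln(0.716)
  = −0.75 × (-0.334075) = 0.250556 substitutions/site.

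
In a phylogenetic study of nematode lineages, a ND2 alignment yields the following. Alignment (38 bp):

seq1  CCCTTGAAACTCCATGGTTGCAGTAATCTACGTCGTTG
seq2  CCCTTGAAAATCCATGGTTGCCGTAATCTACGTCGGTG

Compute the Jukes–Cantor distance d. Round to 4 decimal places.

The sequences differ at 3 of 38 sites (10, 22, 36), so p = 3/38 ≈ 0.078947.
d = −(3/4) ln(1 − 4p/3) = −0.75 ln(1 − 0.105263) = −0.75 ln(0.894737)
  = −0.75 × (-0.111225) = 0.083419 substitutions/site.

0.0834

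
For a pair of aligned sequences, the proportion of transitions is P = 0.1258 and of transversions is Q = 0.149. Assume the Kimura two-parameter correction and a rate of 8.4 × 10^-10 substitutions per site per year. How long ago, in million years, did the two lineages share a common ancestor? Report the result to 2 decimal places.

Under the Kimura two-parameter model, d = −½ ln(1 − 2P − Q) − ¼ ln(1 − 2Q).
1 − 2P − Q = 0.5994, giving −½ ln(0.5994) = 0.255913.
1 − 2Q = 0.702, giving −¼ ln(0.702) = 0.088455.
d = 0.255913 + 0.088455 = 0.344368.
Under a molecular clock d = 2μt, so t = d/(2μ) = 0.344368 / (2 × 8.4 × 10^-10) = 204.98 million years.

204.98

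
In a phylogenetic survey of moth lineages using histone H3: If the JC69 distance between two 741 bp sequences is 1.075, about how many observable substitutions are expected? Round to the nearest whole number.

423

Invert JC69: p = (3/4)(1 − e^(−4d/3)) = 0.75 × (1 − e^(-1.433333)) = 0.75 × (1 − 0.238513) = 0.571115.
Expected differing sites = pL ≈ 0.571115 × 741 = 423.196215 ≈ 423.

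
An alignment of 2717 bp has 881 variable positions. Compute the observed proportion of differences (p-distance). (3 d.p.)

p = 881/2717 = 0.324254… ≈ 0.324 (to 3 d.p.).

0.324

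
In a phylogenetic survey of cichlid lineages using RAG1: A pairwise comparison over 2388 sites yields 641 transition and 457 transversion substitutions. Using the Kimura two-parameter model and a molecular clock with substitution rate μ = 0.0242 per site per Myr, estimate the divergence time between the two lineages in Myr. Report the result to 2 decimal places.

P = 641/2388 ≈ 0.268425 and Q = 457/2388 ≈ 0.191374.
Under the Kimura two-parameter model, d = −½ ln(1 − 2P − Q) − ¼ ln(1 − 2Q).
1 − 2P − Q = 0.271776, giving −½ ln(0.271776) = 0.651389.
1 − 2Q = 0.617252, giving −¼ ln(0.617252) = 0.120619.
d = 0.651389 + 0.120619 = 0.772008.
Under a molecular clock d = 2μt, so t = d/(2μ) = 0.772008 / (2 × 0.0242) = 15.95 Myr.

15.95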